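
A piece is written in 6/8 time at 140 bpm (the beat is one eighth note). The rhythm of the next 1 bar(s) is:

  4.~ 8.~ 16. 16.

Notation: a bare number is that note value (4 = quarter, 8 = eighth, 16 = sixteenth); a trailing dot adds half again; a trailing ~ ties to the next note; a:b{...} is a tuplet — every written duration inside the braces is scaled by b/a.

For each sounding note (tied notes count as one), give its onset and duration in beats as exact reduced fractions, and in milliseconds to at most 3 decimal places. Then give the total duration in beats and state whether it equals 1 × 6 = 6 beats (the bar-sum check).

1) 0.0ms=0b +2250.0ms=21/4b
2) 2250.0ms=21/4b +321.429ms=3/4b
Σ=6b of 6 (140bpm 6/8) — PASS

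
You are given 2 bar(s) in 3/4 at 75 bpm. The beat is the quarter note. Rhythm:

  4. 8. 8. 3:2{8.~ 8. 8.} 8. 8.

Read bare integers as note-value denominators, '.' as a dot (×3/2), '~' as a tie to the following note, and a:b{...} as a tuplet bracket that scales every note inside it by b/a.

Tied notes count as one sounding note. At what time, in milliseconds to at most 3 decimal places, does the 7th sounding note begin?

note 7 onset = 21/4b = 4200.0ms

1. 0.0ms @ 0 + 1200.0ms (3/2)
2. 1200.0ms @ 3/2 + 600.0ms (3/4)
3. 1800.0ms @ 9/4 + 600.0ms (3/4)
4. 2400.0ms @ 3 + 800.0ms (1)
5. 3200.0ms @ 4 + 400.0ms (1/2)
6. 3600.0ms @ 9/2 + 600.0ms (3/4)
7. 4200.0ms @ 21/4 + 600.0ms (3/4)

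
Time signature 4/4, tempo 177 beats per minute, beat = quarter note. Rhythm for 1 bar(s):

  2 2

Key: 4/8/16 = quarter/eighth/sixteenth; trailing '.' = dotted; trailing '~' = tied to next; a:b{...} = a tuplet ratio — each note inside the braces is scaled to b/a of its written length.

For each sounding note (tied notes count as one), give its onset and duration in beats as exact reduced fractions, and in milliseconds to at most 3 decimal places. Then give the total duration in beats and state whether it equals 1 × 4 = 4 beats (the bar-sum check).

1) 0.0ms=0b +677.966ms=2b
2) 677.966ms=2b +677.966ms=2b
Σ=4b of 4 (177bpm 4/4) — PASS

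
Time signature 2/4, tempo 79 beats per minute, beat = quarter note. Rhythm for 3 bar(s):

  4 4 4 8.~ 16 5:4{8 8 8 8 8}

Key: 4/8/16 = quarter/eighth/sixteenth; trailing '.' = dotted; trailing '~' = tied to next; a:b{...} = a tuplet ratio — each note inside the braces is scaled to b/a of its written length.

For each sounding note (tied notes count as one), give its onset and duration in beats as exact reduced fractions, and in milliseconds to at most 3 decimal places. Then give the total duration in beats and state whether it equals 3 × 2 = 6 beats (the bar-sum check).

1) 0.0ms=0b +759.494ms=1b
2) 759.494ms=1b +759.494ms=1b
3) 1518.987ms=2b +759.494ms=1b
4) 2278.481ms=3b +759.494ms=1b
5) 3037.975ms=4b +303.797ms=2/5b
6) 3341.772ms=22/5b +303.797ms=2/5b
7) 3645.57ms=24/5b +303.797ms=2/5b
8) 3949.367ms=26/5b +303.797ms=2/5b
9) 4253.165ms=28/5b +303.797ms=2/5b
Σ=6b of 6 (79bpm 2/4) — PASS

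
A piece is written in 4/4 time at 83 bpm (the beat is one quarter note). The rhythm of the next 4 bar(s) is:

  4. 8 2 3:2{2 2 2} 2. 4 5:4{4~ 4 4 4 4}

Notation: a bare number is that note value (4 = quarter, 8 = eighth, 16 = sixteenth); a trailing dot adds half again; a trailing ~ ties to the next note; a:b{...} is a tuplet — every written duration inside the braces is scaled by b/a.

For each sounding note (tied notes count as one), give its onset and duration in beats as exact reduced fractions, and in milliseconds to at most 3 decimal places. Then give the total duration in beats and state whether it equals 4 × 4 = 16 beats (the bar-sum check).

1) 0.0ms=0b +1084.337ms=3/2b
2) 1084.337ms=3/2b +361.446ms=1/2b
3) 1445.783ms=2b +1445.783ms=2b
4) 2891.566ms=4b +963.855ms=4/3b
5) 3855.422ms=16/3b +963.855ms=4/3b
6) 4819.277ms=20/3b +963.855ms=4/3b
7) 5783.133ms=8b +2168.675ms=3b
8) 7951.807ms=11b +722.892ms=1b
9) 8674.699ms=12b +1156.627ms=8/5b
10) 9831.325ms=68/5b +578.313ms=4/5b
11) 10409.639ms=72/5b +578.313ms=4/5b
12) 10987.952ms=76/5b +578.313ms=4/5b
Σ=16b of 16 (83bpm 4/4) — PASS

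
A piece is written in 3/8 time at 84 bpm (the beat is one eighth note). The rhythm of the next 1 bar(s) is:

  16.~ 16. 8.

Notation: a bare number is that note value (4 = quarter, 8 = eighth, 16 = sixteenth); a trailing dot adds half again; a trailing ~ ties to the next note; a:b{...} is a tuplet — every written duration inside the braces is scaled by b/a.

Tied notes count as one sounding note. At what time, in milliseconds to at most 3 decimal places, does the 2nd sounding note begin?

1. 0.0ms @ 0 + 1071.429ms (3/2)
2. 1071.429ms @ 3/2 + 1071.429ms (3/2)

note 2 onset = 3/2b = 1071.429ms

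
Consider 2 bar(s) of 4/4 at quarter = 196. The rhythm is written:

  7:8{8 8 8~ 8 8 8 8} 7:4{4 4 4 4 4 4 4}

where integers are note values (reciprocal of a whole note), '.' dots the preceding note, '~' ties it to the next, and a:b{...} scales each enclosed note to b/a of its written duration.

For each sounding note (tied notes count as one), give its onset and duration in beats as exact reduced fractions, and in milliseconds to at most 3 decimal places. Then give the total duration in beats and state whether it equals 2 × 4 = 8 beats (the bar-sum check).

1) 0.0ms=0b +174.927ms=4/7b
2) 174.927ms=4/7b +174.927ms=4/7b
3) 349.854ms=8/7b +349.854ms=8/7b
4) 699.708ms=16/7b +174.927ms=4/7b
5) 874.636ms=20/7b +174.927ms=4/7b
6) 1049.563ms=24/7b +174.927ms=4/7b
7) 1224.49ms=4b +174.927ms=4/7b
8) 1399.417ms=32/7b +174.927ms=4/7b
9) 1574.344ms=36/7b +174.927ms=4/7b
10) 1749.271ms=40/7b +174.927ms=4/7b
11) 1924.198ms=44/7b +174.927ms=4/7b
12) 2099.125ms=48/7b +174.927ms=4/7b
13) 2274.052ms=52/7b +174.927ms=4/7b
Σ=8b of 8 (196bpm 4/4) — PASS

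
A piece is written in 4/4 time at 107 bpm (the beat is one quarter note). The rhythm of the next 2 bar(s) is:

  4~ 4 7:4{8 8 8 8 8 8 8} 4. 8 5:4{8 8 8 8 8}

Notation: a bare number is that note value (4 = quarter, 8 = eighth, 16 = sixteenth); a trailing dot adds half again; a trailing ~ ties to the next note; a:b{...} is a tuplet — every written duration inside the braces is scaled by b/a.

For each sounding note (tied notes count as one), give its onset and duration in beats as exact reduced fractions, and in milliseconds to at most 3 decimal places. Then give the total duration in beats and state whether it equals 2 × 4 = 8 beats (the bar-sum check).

1) 0.0ms=0b +1121.495ms=2b
2) 1121.495ms=2b +160.214ms=2/7b
3) 1281.709ms=16/7b +160.214ms=2/7b
4) 1441.923ms=18/7b +160.214ms=2/7b
5) 1602.136ms=20/7b +160.214ms=2/7b
6) 1762.35ms=22/7b +160.214ms=2/7b
7) 1922.563ms=24/7b +160.214ms=2/7b
8) 2082.777ms=26/7b +160.214ms=2/7b
9) 2242.991ms=4b +841.121ms=3/2b
10) 3084.112ms=11/2b +280.374ms=1/2b
11) 3364.486ms=6b +224.299ms=2/5b
12) 3588.785ms=32/5b +224.299ms=2/5b
13) 3813.084ms=34/5b +224.299ms=2/5b
14) 4037.383ms=36/5b +224.299ms=2/5b
15) 4261.682ms=38/5b +224.299ms=2/5b
Σ=8b of 8 (107bpm 4/4) — PASS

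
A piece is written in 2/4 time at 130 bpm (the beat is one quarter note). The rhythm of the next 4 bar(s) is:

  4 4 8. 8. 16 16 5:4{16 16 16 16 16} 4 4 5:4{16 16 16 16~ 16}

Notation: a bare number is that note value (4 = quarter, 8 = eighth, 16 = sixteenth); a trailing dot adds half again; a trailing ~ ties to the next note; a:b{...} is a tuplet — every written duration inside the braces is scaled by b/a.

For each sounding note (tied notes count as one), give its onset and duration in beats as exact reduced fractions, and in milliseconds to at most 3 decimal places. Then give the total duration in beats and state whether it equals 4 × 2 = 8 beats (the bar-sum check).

1) 0.0ms=0b +461.538ms=1b
2) 461.538ms=1b +461.538ms=1b
3) 923.077ms=2b +346.154ms=3/4b
4) 1269.231ms=11/4b +346.154ms=3/4b
5) 1615.385ms=7/2b +115.385ms=1/4b
6) 1730.769ms=15/4b +115.385ms=1/4b
7) 1846.154ms=4b +92.308ms=1/5b
8) 1938.462ms=21/5b +92.308ms=1/5b
9) 2030.769ms=22/5b +92.308ms=1/5b
10) 2123.077ms=23/5b +92.308ms=1/5b
11) 2215.385ms=24/5b +92.308ms=1/5b
12) 2307.692ms=5b +461.538ms=1b
13) 2769.231ms=6b +461.538ms=1b
14) 3230.769ms=7b +92.308ms=1/5b
15) 3323.077ms=36/5b +92.308ms=1/5b
16) 3415.385ms=37/5b +92.308ms=1/5b
17) 3507.692ms=38/5b +184.615ms=2/5b
Σ=8b of 8 (130bpm 2/4) — PASS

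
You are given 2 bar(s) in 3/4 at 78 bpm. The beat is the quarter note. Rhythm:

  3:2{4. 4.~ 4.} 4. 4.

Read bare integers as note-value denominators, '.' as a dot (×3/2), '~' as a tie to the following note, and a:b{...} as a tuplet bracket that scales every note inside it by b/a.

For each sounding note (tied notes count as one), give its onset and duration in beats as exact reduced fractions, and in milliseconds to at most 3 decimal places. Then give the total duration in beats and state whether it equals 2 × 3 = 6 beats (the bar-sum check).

1) 0.0ms=0b +769.231ms=1b
2) 769.231ms=1b +1538.462ms=2b
3) 2307.692ms=3b +1153.846ms=3/2b
4) 3461.538ms=9/2b +1153.846ms=3/2b
Σ=6b of 6 (78bpm 3/4) — PASS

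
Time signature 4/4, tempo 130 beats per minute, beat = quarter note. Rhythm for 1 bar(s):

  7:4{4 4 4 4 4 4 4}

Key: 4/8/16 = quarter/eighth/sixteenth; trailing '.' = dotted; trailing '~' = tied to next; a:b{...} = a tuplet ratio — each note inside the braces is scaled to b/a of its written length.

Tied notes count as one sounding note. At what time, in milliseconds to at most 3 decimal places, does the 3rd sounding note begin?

1. 0.0ms @ 0 + 263.736ms (4/7)
2. 263.736ms @ 4/7 + 263.736ms (4/7)
3. 527.473ms @ 8/7 + 263.736ms (4/7)
4. 791.209ms @ 12/7 + 263.736ms (4/7)
5. 1054.945ms @ 16/7 + 263.736ms (4/7)
6. 1318.681ms @ 20/7 + 263.736ms (4/7)
7. 1582.418ms @ 24/7 + 263.736ms (4/7)

note 3 onset = 8/7b = 527.473ms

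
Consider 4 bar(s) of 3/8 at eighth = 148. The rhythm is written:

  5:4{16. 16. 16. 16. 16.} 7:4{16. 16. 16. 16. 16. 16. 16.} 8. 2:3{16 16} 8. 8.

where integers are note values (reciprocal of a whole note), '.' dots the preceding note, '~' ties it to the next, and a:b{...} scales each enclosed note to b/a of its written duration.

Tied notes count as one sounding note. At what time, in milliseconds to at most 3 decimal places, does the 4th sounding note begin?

note 4 onset = 9/5b = 729.73ms

1. 0.0ms @ 0 + 243.243ms (3/5)
2. 243.243ms @ 3/5 + 243.243ms (3/5)
3. 486.486ms @ 6/5 + 243.243ms (3/5)
4. 729.73ms @ 9/5 + 243.243ms (3/5)
5. 972.973ms @ 12/5 + 243.243ms (3/5)
6. 1216.216ms @ 3 + 173.745ms (3/7)
7. 1389.961ms @ 24/7 + 173.745ms (3/7)
8. 1563.707ms @ 27/7 + 173.745ms (3/7)
9. 1737.452ms @ 30/7 + 173.745ms (3/7)
10. 1911.197ms @ 33/7 + 173.745ms (3/7)
11. 2084.942ms @ 36/7 + 173.745ms (3/7)
12. 2258.687ms @ 39/7 + 173.745ms (3/7)
13. 2432.432ms @ 6 + 608.108ms (3/2)
14. 3040.541ms @ 15/2 + 304.054ms (3/4)
15. 3344.595ms @ 33/4 + 304.054ms (3/4)
16. 3648.649ms @ 9 + 608.108ms (3/2)
17. 4256.757ms @ 21/2 + 608.108ms (3/2)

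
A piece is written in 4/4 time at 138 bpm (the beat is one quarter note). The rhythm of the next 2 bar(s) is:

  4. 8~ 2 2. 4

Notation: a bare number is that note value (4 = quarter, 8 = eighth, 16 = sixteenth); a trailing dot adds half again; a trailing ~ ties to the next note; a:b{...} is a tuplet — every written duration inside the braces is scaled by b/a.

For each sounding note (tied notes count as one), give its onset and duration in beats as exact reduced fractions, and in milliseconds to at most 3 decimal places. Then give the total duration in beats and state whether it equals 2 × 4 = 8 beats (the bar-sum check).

1) 0.0ms=0b +652.174ms=3/2b
2) 652.174ms=3/2b +1086.957ms=5/2b
3) 1739.13ms=4b +1304.348ms=3b
4) 3043.478ms=7b +434.783ms=1b
Σ=8b of 8 (138bpm 4/4) — PASS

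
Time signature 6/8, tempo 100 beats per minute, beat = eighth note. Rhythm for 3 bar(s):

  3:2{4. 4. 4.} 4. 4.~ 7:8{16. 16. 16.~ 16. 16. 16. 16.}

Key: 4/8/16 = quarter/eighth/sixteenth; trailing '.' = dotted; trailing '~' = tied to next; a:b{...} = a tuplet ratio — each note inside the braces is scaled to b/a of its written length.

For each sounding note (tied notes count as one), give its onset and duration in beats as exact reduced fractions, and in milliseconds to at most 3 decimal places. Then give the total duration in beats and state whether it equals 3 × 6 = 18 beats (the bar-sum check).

1) 0.0ms=0b +1200.0ms=2b
2) 1200.0ms=2b +1200.0ms=2b
3) 2400.0ms=4b +1200.0ms=2b
4) 3600.0ms=6b +1800.0ms=3b
5) 5400.0ms=9b +2314.286ms=27/7b
6) 7714.286ms=90/7b +514.286ms=6/7b
7) 8228.571ms=96/7b +1028.571ms=12/7b
8) 9257.143ms=108/7b +514.286ms=6/7b
9) 9771.429ms=114/7b +514.286ms=6/7b
10) 10285.714ms=120/7b +514.286ms=6/7b
Σ=18b of 18 (100bpm 6/8) — PASS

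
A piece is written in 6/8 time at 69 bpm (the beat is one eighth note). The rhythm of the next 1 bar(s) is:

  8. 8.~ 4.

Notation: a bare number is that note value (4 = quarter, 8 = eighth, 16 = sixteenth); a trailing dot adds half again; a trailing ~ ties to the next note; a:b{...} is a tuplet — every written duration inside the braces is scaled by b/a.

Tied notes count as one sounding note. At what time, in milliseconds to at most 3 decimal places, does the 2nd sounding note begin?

1. 0.0ms @ 0 + 1304.348ms (3/2)
2. 1304.348ms @ 3/2 + 3913.043ms (9/2)

note 2 onset = 3/2b = 1304.348ms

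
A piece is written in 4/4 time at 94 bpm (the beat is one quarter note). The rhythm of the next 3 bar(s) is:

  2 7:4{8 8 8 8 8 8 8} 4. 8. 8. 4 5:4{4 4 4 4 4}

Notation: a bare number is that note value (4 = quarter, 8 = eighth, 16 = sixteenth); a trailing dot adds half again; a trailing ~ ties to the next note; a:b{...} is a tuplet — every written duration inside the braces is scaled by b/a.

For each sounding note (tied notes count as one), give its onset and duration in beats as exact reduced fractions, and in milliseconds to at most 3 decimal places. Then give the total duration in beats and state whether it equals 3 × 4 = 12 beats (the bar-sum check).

1) 0.0ms=0b +1276.596ms=2b
2) 1276.596ms=2b +182.371ms=2/7b
3) 1458.967ms=16/7b +182.371ms=2/7b
4) 1641.337ms=18/7b +182.371ms=2/7b
5) 1823.708ms=20/7b +182.371ms=2/7b
6) 2006.079ms=22/7b +182.371ms=2/7b
7) 2188.45ms=24/7b +182.371ms=2/7b
8) 2370.821ms=26/7b +182.371ms=2/7b
9) 2553.191ms=4b +957.447ms=3/2b
10) 3510.638ms=11/2b +478.723ms=3/4b
11) 3989.362ms=25/4b +478.723ms=3/4b
12) 4468.085ms=7b +638.298ms=1b
13) 5106.383ms=8b +510.638ms=4/5b
14) 5617.021ms=44/5b +510.638ms=4/5b
15) 6127.66ms=48/5b +510.638ms=4/5b
16) 6638.298ms=52/5b +510.638ms=4/5b
17) 7148.936ms=56/5b +510.638ms=4/5b
Σ=12b of 12 (94bpm 4/4) — PASS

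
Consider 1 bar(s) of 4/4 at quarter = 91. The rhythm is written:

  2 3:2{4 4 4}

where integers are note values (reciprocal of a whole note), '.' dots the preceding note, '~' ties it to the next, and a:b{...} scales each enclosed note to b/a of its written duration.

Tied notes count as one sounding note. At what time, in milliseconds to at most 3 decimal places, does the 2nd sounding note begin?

note 2 onset = 2b = 1318.681ms

1. 0.0ms @ 0 + 1318.681ms (2)
2. 1318.681ms @ 2 + 439.56ms (2/3)
3. 1758.242ms @ 8/3 + 439.56ms (2/3)
4. 2197.802ms @ 10/3 + 439.56ms (2/3)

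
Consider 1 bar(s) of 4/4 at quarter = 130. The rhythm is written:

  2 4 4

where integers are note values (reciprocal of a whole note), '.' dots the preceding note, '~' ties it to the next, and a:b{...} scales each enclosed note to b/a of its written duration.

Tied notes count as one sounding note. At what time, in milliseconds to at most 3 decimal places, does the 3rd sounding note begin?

1. 0.0ms @ 0 + 923.077ms (2)
2. 923.077ms @ 2 + 461.538ms (1)
3. 1384.615ms @ 3 + 461.538ms (1)

note 3 onset = 3b = 1384.615ms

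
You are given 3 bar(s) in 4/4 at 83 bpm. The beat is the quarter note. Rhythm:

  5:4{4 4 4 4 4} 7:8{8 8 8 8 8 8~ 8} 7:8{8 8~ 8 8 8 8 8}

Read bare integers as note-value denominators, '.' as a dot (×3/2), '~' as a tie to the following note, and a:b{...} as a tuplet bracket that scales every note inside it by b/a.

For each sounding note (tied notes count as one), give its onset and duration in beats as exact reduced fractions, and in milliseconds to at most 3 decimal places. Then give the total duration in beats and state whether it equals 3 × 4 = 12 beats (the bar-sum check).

1) 0.0ms=0b +578.313ms=4/5b
2) 578.313ms=4/5b +578.313ms=4/5b
3) 1156.627ms=8/5b +578.313ms=4/5b
4) 1734.94ms=12/5b +578.313ms=4/5b
5) 2313.253ms=16/5b +578.313ms=4/5b
6) 2891.566ms=4b +413.081ms=4/7b
7) 3304.647ms=32/7b +413.081ms=4/7b
8) 3717.728ms=36/7b +413.081ms=4/7b
9) 4130.809ms=40/7b +413.081ms=4/7b
10) 4543.89ms=44/7b +413.081ms=4/7b
11) 4956.971ms=48/7b +826.162ms=8/7b
12) 5783.133ms=8b +413.081ms=4/7b
13) 6196.213ms=60/7b +826.162ms=8/7b
14) 7022.375ms=68/7b +413.081ms=4/7b
15) 7435.456ms=72/7b +413.081ms=4/7b
16) 7848.537ms=76/7b +413.081ms=4/7b
17) 8261.618ms=80/7b +413.081ms=4/7b
Σ=12b of 12 (83bpm 4/4) — PASS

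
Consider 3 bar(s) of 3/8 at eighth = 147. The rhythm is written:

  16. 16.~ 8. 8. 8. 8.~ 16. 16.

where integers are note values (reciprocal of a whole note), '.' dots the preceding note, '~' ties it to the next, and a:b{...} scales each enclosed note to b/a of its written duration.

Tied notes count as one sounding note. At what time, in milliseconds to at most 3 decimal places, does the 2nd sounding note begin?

note 2 onset = 3/4b = 306.122ms

1. 0.0ms @ 0 + 306.122ms (3/4)
2. 306.122ms @ 3/4 + 918.367ms (9/4)
3. 1224.49ms @ 3 + 612.245ms (3/2)
4. 1836.735ms @ 9/2 + 612.245ms (3/2)
5. 2448.98ms @ 6 + 918.367ms (9/4)
6. 3367.347ms @ 33/4 + 306.122ms (3/4)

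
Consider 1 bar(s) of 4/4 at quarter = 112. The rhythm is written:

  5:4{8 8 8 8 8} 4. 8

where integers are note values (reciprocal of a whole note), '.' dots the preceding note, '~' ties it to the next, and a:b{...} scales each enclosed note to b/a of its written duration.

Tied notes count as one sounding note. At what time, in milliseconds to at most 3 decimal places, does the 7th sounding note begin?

note 7 onset = 7/2b = 1875.0ms

1. 0.0ms @ 0 + 214.286ms (2/5)
2. 214.286ms @ 2/5 + 214.286ms (2/5)
3. 428.571ms @ 4/5 + 214.286ms (2/5)
4. 642.857ms @ 6/5 + 214.286ms (2/5)
5. 857.143ms @ 8/5 + 214.286ms (2/5)
6. 1071.429ms @ 2 + 803.571ms (3/2)
7. 1875.0ms @ 7/2 + 267.857ms (1/2)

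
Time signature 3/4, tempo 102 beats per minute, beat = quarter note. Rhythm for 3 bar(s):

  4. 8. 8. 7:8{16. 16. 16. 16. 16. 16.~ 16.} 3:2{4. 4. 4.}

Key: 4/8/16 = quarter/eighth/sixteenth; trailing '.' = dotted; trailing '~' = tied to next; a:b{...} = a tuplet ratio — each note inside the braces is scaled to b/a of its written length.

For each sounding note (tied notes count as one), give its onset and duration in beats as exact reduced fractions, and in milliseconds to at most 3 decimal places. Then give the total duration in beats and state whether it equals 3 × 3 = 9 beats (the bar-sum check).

1) 0.0ms=0b +882.353ms=3/2b
2) 882.353ms=3/2b +441.176ms=3/4b
3) 1323.529ms=9/4b +441.176ms=3/4b
4) 1764.706ms=3b +252.101ms=3/7b
5) 2016.807ms=24/7b +252.101ms=3/7b
6) 2268.908ms=27/7b +252.101ms=3/7b
7) 2521.008ms=30/7b +252.101ms=3/7b
8) 2773.109ms=33/7b +252.101ms=3/7b
9) 3025.21ms=36/7b +504.202ms=6/7b
10) 3529.412ms=6b +588.235ms=1b
11) 4117.647ms=7b +588.235ms=1b
12) 4705.882ms=8b +588.235ms=1b
Σ=9b of 9 (102bpm 3/4) — PASS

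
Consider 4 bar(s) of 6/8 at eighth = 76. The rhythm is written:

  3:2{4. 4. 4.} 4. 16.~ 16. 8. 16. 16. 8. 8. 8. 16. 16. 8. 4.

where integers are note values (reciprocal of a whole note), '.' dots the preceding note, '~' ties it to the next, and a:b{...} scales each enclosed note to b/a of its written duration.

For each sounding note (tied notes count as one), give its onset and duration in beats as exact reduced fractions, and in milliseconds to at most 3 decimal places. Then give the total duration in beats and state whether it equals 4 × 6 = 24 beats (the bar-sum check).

1) 0.0ms=0b +1578.947ms=2b
2) 1578.947ms=2b +1578.947ms=2b
3) 3157.895ms=4b +1578.947ms=2b
4) 4736.842ms=6b +2368.421ms=3b
5) 7105.263ms=9b +1184.211ms=3/2b
6) 8289.474ms=21/2b +1184.211ms=3/2b
7) 9473.684ms=12b +592.105ms=3/4b
8) 10065.789ms=51/4b +592.105ms=3/4b
9) 10657.895ms=27/2b +1184.211ms=3/2b
10) 11842.105ms=15b +1184.211ms=3/2b
11) 13026.316ms=33/2b +1184.211ms=3/2b
12) 14210.526ms=18b +592.105ms=3/4b
13) 14802.632ms=75/4b +592.105ms=3/4b
14) 15394.737ms=39/2b +1184.211ms=3/2b
15) 16578.947ms=21b +2368.421ms=3b
Σ=24b of 24 (76bpm 6/8) — PASS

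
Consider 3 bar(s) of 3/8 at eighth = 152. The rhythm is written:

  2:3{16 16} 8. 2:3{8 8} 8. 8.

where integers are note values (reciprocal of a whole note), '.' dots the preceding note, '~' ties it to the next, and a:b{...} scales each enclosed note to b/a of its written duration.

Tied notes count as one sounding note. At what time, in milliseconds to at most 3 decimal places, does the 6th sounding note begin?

1. 0.0ms @ 0 + 296.053ms (3/4)
2. 296.053ms @ 3/4 + 296.053ms (3/4)
3. 592.105ms @ 3/2 + 592.105ms (3/2)
4. 1184.211ms @ 3 + 592.105ms (3/2)
5. 1776.316ms @ 9/2 + 592.105ms (3/2)
6. 2368.421ms @ 6 + 592.105ms (3/2)
7. 2960.526ms @ 15/2 + 592.105ms (3/2)

note 6 onset = 6b = 2368.421ms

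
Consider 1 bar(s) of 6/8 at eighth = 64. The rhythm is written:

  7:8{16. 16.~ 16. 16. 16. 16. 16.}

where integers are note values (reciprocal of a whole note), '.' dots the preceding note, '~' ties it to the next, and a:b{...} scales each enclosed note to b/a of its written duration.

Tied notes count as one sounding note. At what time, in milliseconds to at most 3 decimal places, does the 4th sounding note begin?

1. 0.0ms @ 0 + 803.571ms (6/7)
2. 803.571ms @ 6/7 + 1607.143ms (12/7)
3. 2410.714ms @ 18/7 + 803.571ms (6/7)
4. 3214.286ms @ 24/7 + 803.571ms (6/7)
5. 4017.857ms @ 30/7 + 803.571ms (6/7)
6. 4821.429ms @ 36/7 + 803.571ms (6/7)

note 4 onset = 24/7b = 3214.286ms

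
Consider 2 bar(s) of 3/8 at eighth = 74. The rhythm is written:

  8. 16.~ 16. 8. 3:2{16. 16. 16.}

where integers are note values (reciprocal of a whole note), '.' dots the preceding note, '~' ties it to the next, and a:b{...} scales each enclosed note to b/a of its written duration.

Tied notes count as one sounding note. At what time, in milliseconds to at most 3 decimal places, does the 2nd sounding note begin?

note 2 onset = 3/2b = 1216.216ms

1. 0.0ms @ 0 + 1216.216ms (3/2)
2. 1216.216ms @ 3/2 + 1216.216ms (3/2)
3. 2432.432ms @ 3 + 1216.216ms (3/2)
4. 3648.649ms @ 9/2 + 405.405ms (1/2)
5. 4054.054ms @ 5 + 405.405ms (1/2)
6. 4459.459ms @ 11/2 + 405.405ms (1/2)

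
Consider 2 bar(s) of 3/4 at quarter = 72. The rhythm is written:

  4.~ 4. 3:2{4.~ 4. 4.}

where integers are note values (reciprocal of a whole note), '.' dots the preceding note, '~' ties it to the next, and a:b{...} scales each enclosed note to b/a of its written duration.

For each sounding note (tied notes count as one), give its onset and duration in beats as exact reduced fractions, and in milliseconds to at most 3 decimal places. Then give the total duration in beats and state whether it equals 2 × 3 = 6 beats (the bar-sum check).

1) 0.0ms=0b +2500.0ms=3b
2) 2500.0ms=3b +1666.667ms=2b
3) 4166.667ms=5b +833.333ms=1b
Σ=6b of 6 (72bpm 3/4) — PASS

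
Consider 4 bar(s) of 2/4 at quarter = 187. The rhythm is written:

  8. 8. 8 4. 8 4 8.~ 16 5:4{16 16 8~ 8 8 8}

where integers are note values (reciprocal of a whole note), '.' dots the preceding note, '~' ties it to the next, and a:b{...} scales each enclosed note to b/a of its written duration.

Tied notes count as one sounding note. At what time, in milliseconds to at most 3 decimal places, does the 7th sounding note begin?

1. 0.0ms @ 0 + 240.642ms (3/4)
2. 240.642ms @ 3/4 + 240.642ms (3/4)
3. 481.283ms @ 3/2 + 160.428ms (1/2)
4. 641.711ms @ 2 + 481.283ms (3/2)
5. 1122.995ms @ 7/2 + 160.428ms (1/2)
6. 1283.422ms @ 4 + 320.856ms (1)
7. 1604.278ms @ 5 + 320.856ms (1)
8. 1925.134ms @ 6 + 64.171ms (1/5)
9. 1989.305ms @ 31/5 + 64.171ms (1/5)
10. 2053.476ms @ 32/5 + 256.684ms (4/5)
11. 2310.16ms @ 36/5 + 128.342ms (2/5)
12. 2438.503ms @ 38/5 + 128.342ms (2/5)

note 7 onset = 5b = 1604.278ms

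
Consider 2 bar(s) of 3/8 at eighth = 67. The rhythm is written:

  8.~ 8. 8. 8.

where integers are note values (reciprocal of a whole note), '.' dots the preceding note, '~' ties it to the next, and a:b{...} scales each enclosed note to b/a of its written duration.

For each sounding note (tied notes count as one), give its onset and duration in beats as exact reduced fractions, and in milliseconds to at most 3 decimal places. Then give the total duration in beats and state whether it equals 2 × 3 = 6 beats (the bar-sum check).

1) 0.0ms=0b +2686.567ms=3b
2) 2686.567ms=3b +1343.284ms=3/2b
3) 4029.851ms=9/2b +1343.284ms=3/2b
Σ=6b of 6 (67bpm 3/8) — PASS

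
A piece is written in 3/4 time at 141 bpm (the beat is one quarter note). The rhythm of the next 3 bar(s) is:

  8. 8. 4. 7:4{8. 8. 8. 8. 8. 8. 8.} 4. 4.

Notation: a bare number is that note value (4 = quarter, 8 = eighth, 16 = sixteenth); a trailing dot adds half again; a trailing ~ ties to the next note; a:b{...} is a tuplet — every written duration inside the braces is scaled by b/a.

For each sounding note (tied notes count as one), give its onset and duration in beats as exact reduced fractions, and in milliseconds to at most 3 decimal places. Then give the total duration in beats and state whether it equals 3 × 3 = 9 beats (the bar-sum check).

1) 0.0ms=0b +319.149ms=3/4b
2) 319.149ms=3/4b +319.149ms=3/4b
3) 638.298ms=3/2b +638.298ms=3/2b
4) 1276.596ms=3b +182.371ms=3/7b
5) 1458.967ms=24/7b +182.371ms=3/7b
6) 1641.337ms=27/7b +182.371ms=3/7b
7) 1823.708ms=30/7b +182.371ms=3/7b
8) 2006.079ms=33/7b +182.371ms=3/7b
9) 2188.45ms=36/7b +182.371ms=3/7b
10) 2370.821ms=39/7b +182.371ms=3/7b
11) 2553.191ms=6b +638.298ms=3/2b
12) 3191.489ms=15/2b +638.298ms=3/2b
Σ=9b of 9 (141bpm 3/4) — PASS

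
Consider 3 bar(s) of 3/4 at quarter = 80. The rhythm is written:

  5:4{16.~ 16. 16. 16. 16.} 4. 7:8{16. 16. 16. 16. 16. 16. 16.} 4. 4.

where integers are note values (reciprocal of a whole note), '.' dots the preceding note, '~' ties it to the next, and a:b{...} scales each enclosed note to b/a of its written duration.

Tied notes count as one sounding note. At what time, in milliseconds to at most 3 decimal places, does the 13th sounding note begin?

1. 0.0ms @ 0 + 450.0ms (3/5)
2. 450.0ms @ 3/5 + 225.0ms (3/10)
3. 675.0ms @ 9/10 + 225.0ms (3/10)
4. 900.0ms @ 6/5 + 225.0ms (3/10)
5. 1125.0ms @ 3/2 + 1125.0ms (3/2)
6. 2250.0ms @ 3 + 321.429ms (3/7)
7. 2571.429ms @ 24/7 + 321.429ms (3/7)
8. 2892.857ms @ 27/7 + 321.429ms (3/7)
9. 3214.286ms @ 30/7 + 321.429ms (3/7)
10. 3535.714ms @ 33/7 + 321.429ms (3/7)
11. 3857.143ms @ 36/7 + 321.429ms (3/7)
12. 4178.571ms @ 39/7 + 321.429ms (3/7)
13. 4500.0ms @ 6 + 1125.0ms (3/2)
14. 5625.0ms @ 15/2 + 1125.0ms (3/2)

note 13 onset = 6b = 4500.0ms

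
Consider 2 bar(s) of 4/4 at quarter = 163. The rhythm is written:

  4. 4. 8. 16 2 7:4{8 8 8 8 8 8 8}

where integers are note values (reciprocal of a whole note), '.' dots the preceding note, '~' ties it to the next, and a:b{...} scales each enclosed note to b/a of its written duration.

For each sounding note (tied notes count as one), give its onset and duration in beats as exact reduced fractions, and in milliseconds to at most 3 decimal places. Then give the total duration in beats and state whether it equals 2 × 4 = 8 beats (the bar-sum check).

1) 0.0ms=0b +552.147ms=3/2b
2) 552.147ms=3/2b +552.147ms=3/2b
3) 1104.294ms=3b +276.074ms=3/4b
4) 1380.368ms=15/4b +92.025ms=1/4b
5) 1472.393ms=4b +736.196ms=2b
6) 2208.589ms=6b +105.171ms=2/7b
7) 2313.76ms=44/7b +105.171ms=2/7b
8) 2418.931ms=46/7b +105.171ms=2/7b
9) 2524.102ms=48/7b +105.171ms=2/7b
10) 2629.273ms=50/7b +105.171ms=2/7b
11) 2734.443ms=52/7b +105.171ms=2/7b
12) 2839.614ms=54/7b +105.171ms=2/7b
Σ=8b of 8 (163bpm 4/4) — PASS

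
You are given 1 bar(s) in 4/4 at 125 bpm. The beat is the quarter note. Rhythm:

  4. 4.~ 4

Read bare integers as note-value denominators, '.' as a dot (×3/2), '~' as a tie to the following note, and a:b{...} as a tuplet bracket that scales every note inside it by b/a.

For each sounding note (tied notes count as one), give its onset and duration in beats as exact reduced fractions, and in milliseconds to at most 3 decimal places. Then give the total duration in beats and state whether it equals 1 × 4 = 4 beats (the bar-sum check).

1) 0.0ms=0b +720.0ms=3/2b
2) 720.0ms=3/2b +1200.0ms=5/2b
Σ=4b of 4 (125bpm 4/4) — PASS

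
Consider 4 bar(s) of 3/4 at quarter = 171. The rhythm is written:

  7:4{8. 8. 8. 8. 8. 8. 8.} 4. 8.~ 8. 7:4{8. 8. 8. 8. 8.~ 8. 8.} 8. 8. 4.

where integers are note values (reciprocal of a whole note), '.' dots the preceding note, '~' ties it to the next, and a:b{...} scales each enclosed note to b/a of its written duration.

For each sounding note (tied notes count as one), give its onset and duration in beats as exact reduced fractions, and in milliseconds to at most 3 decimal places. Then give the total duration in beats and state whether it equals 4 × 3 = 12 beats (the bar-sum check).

1) 0.0ms=0b +150.376ms=3/7b
2) 150.376ms=3/7b +150.376ms=3/7b
3) 300.752ms=6/7b +150.376ms=3/7b
4) 451.128ms=9/7b +150.376ms=3/7b
5) 601.504ms=12/7b +150.376ms=3/7b
6) 751.88ms=15/7b +150.376ms=3/7b
7) 902.256ms=18/7b +150.376ms=3/7b
8) 1052.632ms=3b +526.316ms=3/2b
9) 1578.947ms=9/2b +526.316ms=3/2b
10) 2105.263ms=6b +150.376ms=3/7b
11) 2255.639ms=45/7b +150.376ms=3/7b
12) 2406.015ms=48/7b +150.376ms=3/7b
13) 2556.391ms=51/7b +150.376ms=3/7b
14) 2706.767ms=54/7b +300.752ms=6/7b
15) 3007.519ms=60/7b +150.376ms=3/7b
16) 3157.895ms=9b +263.158ms=3/4b
17) 3421.053ms=39/4b +263.158ms=3/4b
18) 3684.211ms=21/2b +526.316ms=3/2b
Σ=12b of 12 (171bpm 3/4) — PASS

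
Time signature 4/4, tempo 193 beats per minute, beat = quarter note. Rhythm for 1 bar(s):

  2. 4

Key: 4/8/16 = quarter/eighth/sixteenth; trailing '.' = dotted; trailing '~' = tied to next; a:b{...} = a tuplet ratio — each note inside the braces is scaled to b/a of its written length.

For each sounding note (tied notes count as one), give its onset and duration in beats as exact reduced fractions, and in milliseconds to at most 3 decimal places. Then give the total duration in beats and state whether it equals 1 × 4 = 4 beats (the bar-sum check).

1) 0.0ms=0b +932.642ms=3b
2) 932.642ms=3b +310.881ms=1b
Σ=4b of 4 (193bpm 4/4) — PASS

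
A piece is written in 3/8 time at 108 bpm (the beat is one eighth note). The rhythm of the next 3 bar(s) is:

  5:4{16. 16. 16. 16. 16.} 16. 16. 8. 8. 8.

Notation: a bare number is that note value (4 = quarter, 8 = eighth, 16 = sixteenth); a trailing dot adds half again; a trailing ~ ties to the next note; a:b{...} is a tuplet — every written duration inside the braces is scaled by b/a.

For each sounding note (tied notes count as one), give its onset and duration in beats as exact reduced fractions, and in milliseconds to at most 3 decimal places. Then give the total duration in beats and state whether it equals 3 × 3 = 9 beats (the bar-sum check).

1) 0.0ms=0b +333.333ms=3/5b
2) 333.333ms=3/5b +333.333ms=3/5b
3) 666.667ms=6/5b +333.333ms=3/5b
4) 1000.0ms=9/5b +333.333ms=3/5b
5) 1333.333ms=12/5b +333.333ms=3/5b
6) 1666.667ms=3b +416.667ms=3/4b
7) 2083.333ms=15/4b +416.667ms=3/4b
8) 2500.0ms=9/2b +833.333ms=3/2b
9) 3333.333ms=6b +833.333ms=3/2b
10) 4166.667ms=15/2b +833.333ms=3/2b
Σ=9b of 9 (108bpm 3/8) — PASS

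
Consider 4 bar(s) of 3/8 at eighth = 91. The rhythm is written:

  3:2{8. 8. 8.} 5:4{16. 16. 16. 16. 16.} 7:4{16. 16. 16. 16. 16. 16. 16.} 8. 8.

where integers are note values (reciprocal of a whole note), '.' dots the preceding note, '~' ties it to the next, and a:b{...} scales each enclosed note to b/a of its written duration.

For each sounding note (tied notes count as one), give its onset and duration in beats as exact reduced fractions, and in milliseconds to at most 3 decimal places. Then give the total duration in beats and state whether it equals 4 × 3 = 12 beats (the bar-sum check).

1) 0.0ms=0b +659.341ms=1b
2) 659.341ms=1b +659.341ms=1b
3) 1318.681ms=2b +659.341ms=1b
4) 1978.022ms=3b +395.604ms=3/5b
5) 2373.626ms=18/5b +395.604ms=3/5b
6) 2769.231ms=21/5b +395.604ms=3/5b
7) 3164.835ms=24/5b +395.604ms=3/5b
8) 3560.44ms=27/5b +395.604ms=3/5b
9) 3956.044ms=6b +282.575ms=3/7b
10) 4238.619ms=45/7b +282.575ms=3/7b
11) 4521.193ms=48/7b +282.575ms=3/7b
12) 4803.768ms=51/7b +282.575ms=3/7b
13) 5086.342ms=54/7b +282.575ms=3/7b
14) 5368.917ms=57/7b +282.575ms=3/7b
15) 5651.491ms=60/7b +282.575ms=3/7b
16) 5934.066ms=9b +989.011ms=3/2b
17) 6923.077ms=21/2b +989.011ms=3/2b
Σ=12b of 12 (91bpm 3/8) — PASS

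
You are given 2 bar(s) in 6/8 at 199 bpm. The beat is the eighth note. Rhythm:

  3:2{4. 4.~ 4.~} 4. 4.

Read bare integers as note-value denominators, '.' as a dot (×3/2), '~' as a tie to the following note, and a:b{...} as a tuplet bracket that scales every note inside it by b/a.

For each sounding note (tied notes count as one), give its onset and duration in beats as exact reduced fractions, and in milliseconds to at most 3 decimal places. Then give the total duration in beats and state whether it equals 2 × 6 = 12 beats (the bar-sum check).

1) 0.0ms=0b +603.015ms=2b
2) 603.015ms=2b +2110.553ms=7b
3) 2713.568ms=9b +904.523ms=3b
Σ=12b of 12 (199bpm 6/8) — PASS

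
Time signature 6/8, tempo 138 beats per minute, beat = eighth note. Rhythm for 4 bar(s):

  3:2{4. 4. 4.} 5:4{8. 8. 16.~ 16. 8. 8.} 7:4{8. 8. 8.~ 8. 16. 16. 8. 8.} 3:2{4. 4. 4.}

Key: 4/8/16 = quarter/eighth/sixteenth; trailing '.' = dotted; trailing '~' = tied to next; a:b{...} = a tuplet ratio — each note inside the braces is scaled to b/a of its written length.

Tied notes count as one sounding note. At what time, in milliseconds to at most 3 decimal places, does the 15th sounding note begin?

note 15 onset = 120/7b = 7453.416ms

1. 0.0ms @ 0 + 869.565ms (2)
2. 869.565ms @ 2 + 869.565ms (2)
3. 1739.13ms @ 4 + 869.565ms (2)
4. 2608.696ms @ 6 + 521.739ms (6/5)
5. 3130.435ms @ 36/5 + 521.739ms (6/5)
6. 3652.174ms @ 42/5 + 521.739ms (6/5)
7. 4173.913ms @ 48/5 + 521.739ms (6/5)
8. 4695.652ms @ 54/5 + 521.739ms (6/5)
9. 5217.391ms @ 12 + 372.671ms (6/7)
10. 5590.062ms @ 90/7 + 372.671ms (6/7)
11. 5962.733ms @ 96/7 + 745.342ms (12/7)
12. 6708.075ms @ 108/7 + 186.335ms (3/7)
13. 6894.41ms @ 111/7 + 186.335ms (3/7)
14. 7080.745ms @ 114/7 + 372.671ms (6/7)
15. 7453.416ms @ 120/7 + 372.671ms (6/7)
16. 7826.087ms @ 18 + 869.565ms (2)
17. 8695.652ms @ 20 + 869.565ms (2)
18. 9565.217ms @ 22 + 869.565ms (2)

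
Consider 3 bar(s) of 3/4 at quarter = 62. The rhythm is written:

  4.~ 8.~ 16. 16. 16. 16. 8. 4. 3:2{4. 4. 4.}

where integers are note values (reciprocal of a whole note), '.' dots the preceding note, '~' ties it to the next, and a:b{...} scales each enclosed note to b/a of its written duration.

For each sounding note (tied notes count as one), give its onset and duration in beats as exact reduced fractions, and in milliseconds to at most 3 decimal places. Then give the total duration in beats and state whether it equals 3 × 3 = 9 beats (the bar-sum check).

1) 0.0ms=0b +2540.323ms=21/8b
2) 2540.323ms=21/8b +362.903ms=3/8b
3) 2903.226ms=3b +362.903ms=3/8b
4) 3266.129ms=27/8b +362.903ms=3/8b
5) 3629.032ms=15/4b +725.806ms=3/4b
6) 4354.839ms=9/2b +1451.613ms=3/2b
7) 5806.452ms=6b +967.742ms=1b
8) 6774.194ms=7b +967.742ms=1b
9) 7741.935ms=8b +967.742ms=1b
Σ=9b of 9 (62bpm 3/4) — PASS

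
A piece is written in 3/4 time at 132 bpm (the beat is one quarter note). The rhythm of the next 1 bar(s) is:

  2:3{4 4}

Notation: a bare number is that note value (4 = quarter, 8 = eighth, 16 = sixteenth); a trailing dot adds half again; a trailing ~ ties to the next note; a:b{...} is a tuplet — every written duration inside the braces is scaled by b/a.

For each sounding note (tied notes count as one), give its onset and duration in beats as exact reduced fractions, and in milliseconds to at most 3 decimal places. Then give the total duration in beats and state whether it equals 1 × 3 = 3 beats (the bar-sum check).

1) 0.0ms=0b +681.818ms=3/2b
2) 681.818ms=3/2b +681.818ms=3/2b
Σ=3b of 3 (132bpm 3/4) — PASS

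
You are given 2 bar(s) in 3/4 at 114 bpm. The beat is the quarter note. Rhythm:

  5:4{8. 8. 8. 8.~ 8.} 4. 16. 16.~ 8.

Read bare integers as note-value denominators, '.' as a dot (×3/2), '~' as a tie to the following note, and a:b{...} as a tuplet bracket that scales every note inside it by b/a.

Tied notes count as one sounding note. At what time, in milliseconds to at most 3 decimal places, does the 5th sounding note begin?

1. 0.0ms @ 0 + 315.789ms (3/5)
2. 315.789ms @ 3/5 + 315.789ms (3/5)
3. 631.579ms @ 6/5 + 315.789ms (3/5)
4. 947.368ms @ 9/5 + 631.579ms (6/5)
5. 1578.947ms @ 3 + 789.474ms (3/2)
6. 2368.421ms @ 9/2 + 197.368ms (3/8)
7. 2565.789ms @ 39/8 + 592.105ms (9/8)

note 5 onset = 3b = 1578.947ms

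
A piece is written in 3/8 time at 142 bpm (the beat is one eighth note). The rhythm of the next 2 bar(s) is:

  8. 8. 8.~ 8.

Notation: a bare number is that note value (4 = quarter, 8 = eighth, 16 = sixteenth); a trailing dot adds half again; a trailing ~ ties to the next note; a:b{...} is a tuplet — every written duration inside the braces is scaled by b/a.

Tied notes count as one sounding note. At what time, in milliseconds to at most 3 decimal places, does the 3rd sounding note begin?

note 3 onset = 3b = 1267.606ms

1. 0.0ms @ 0 + 633.803ms (3/2)
2. 633.803ms @ 3/2 + 633.803ms (3/2)
3. 1267.606ms @ 3 + 1267.606ms (3)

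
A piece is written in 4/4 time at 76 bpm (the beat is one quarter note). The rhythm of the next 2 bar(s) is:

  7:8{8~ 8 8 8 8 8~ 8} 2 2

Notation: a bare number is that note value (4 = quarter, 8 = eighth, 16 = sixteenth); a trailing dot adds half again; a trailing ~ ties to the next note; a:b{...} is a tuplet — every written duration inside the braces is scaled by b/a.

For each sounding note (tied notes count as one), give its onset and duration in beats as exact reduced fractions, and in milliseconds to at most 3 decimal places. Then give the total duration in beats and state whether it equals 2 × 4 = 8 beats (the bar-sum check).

1) 0.0ms=0b +902.256ms=8/7b
2) 902.256ms=8/7b +451.128ms=4/7b
3) 1353.383ms=12/7b +451.128ms=4/7b
4) 1804.511ms=16/7b +451.128ms=4/7b
5) 2255.639ms=20/7b +902.256ms=8/7b
6) 3157.895ms=4b +1578.947ms=2b
7) 4736.842ms=6b +1578.947ms=2b
Σ=8b of 8 (76bpm 4/4) — PASS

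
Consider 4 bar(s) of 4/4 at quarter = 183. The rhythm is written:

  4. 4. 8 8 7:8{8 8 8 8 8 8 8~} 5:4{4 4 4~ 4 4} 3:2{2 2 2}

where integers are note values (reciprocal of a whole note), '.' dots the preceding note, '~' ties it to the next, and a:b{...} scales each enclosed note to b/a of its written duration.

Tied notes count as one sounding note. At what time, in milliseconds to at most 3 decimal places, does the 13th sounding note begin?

1. 0.0ms @ 0 + 491.803ms (3/2)
2. 491.803ms @ 3/2 + 491.803ms (3/2)
3. 983.607ms @ 3 + 163.934ms (1/2)
4. 1147.541ms @ 7/2 + 163.934ms (1/2)
5. 1311.475ms @ 4 + 187.354ms (4/7)
6. 1498.829ms @ 32/7 + 187.354ms (4/7)
7. 1686.183ms @ 36/7 + 187.354ms (4/7)
8. 1873.536ms @ 40/7 + 187.354ms (4/7)
9. 2060.89ms @ 44/7 + 187.354ms (4/7)
10. 2248.244ms @ 48/7 + 187.354ms (4/7)
11. 2435.597ms @ 52/7 + 449.649ms (48/35)
12. 2885.246ms @ 44/5 + 262.295ms (4/5)
13. 3147.541ms @ 48/5 + 524.59ms (8/5)
14. 3672.131ms @ 56/5 + 262.295ms (4/5)
15. 3934.426ms @ 12 + 437.158ms (4/3)
16. 4371.585ms @ 40/3 + 437.158ms (4/3)
17. 4808.743ms @ 44/3 + 437.158ms (4/3)

note 13 onset = 48/5b = 3147.541ms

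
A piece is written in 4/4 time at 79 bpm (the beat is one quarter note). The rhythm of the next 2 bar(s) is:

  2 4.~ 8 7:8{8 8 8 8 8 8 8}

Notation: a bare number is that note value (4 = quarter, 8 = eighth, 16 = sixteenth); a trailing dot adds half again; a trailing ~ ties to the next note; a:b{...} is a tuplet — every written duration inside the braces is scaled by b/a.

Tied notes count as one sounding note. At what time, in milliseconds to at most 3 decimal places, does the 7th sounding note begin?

note 7 onset = 44/7b = 4773.96ms

1. 0.0ms @ 0 + 1518.987ms (2)
2. 1518.987ms @ 2 + 1518.987ms (2)
3. 3037.975ms @ 4 + 433.996ms (4/7)
4. 3471.971ms @ 32/7 + 433.996ms (4/7)
5. 3905.967ms @ 36/7 + 433.996ms (4/7)
6. 4339.964ms @ 40/7 + 433.996ms (4/7)
7. 4773.96ms @ 44/7 + 433.996ms (4/7)
8. 5207.957ms @ 48/7 + 433.996ms (4/7)
9. 5641.953ms @ 52/7 + 433.996ms (4/7)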